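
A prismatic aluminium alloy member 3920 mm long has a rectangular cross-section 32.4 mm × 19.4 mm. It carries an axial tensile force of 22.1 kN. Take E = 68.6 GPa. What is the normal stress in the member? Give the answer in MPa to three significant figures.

A = 628.6 mm².
σ = N/A = 22100/628.6 = 35.16 MPa.

35.2 MPa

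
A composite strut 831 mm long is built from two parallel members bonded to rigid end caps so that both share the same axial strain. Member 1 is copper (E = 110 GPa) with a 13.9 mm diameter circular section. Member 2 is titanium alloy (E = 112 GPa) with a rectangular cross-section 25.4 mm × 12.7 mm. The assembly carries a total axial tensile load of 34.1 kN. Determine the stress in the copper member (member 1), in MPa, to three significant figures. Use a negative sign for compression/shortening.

71.0 MPa

A_1 = 151.7 mm².
A_2 = 322.6 mm².
Equal strain + equilibrium ⇒ each member carries load in proportion to AE: A₁E₁ = 16690000 N, A₂E₂ = 36130000 N, ΣAE = 52820000 N.
σ₁ = P·E₁/ΣAE = 34100·110000/52820000 = 71.01 MPa.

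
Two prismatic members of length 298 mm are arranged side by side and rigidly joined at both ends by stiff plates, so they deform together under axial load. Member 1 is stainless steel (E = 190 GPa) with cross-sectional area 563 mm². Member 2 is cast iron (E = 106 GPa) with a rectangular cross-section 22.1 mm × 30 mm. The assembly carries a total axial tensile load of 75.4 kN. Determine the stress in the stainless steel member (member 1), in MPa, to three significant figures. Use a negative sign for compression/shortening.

A_2 = 663 mm².
Equal strain + equilibrium ⇒ each member carries load in proportion to AE: A₁E₁ = 107000000 N, A₂E₂ = 70280000 N, ΣAE = 177200000 N.
σ₁ = P·E₁/ΣAE = 75400·190000/177200000 = 80.82 MPa.

80.8 MPa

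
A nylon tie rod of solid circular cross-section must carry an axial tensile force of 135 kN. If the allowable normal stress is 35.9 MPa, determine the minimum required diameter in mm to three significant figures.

Required area A ≥ P/σ_allow = 135000/35.9 = 3760 mm².
For a solid circular section, d ≥ √(4A/π) = 69.2 mm.

69.2 mm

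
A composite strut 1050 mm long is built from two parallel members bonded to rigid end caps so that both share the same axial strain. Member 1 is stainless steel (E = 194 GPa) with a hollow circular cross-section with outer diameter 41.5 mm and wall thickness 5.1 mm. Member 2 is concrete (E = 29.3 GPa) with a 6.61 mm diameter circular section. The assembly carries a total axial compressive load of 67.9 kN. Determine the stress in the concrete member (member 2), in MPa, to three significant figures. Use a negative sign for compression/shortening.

A_1 = 583.2 mm².
A_2 = 34.32 mm².
Equal strain + equilibrium ⇒ each member carries load in proportion to AE: A₁E₁ = 113100000 N, A₂E₂ = 1005000 N, ΣAE = 114100000 N.
σ₂ = P·E₂/ΣAE = -67900·29300/114100000 = -17.43 MPa.

-17.4 MPa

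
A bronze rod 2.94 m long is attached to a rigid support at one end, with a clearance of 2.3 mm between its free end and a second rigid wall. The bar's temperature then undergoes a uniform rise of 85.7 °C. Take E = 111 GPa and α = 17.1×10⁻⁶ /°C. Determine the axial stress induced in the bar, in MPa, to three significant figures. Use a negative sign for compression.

-75.8 MPa

Free thermal expansion αLΔT = 17.1e-6 · 2940 · 85.7 = 4.308 mm.
The walls engage after the gap closes; constrained expansion = 4.308 − 2.3 = 2.008 mm.
The walls impose strain ε = −(2.008)/2940 = -6.8316e-04; σ = Eε = 111000 · -6.8316e-04 = -75.83 MPa.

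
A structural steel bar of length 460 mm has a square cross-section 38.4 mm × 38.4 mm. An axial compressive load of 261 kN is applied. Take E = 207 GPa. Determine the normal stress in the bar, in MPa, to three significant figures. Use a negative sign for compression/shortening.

A = 1475 mm².
σ = N/A = -261000/1475 = -177 MPa.

-177 MPa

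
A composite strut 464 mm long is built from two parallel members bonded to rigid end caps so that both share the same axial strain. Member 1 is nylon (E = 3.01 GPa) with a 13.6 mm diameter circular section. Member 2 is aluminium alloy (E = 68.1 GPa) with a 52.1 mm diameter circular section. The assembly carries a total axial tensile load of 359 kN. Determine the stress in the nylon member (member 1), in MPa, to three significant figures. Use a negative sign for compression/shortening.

A_1 = 145.3 mm².
A_2 = 2132 mm².
Equal strain + equilibrium ⇒ each member carries load in proportion to AE: A₁E₁ = 437300 N, A₂E₂ = 145200000 N, ΣAE = 145600000 N.
σ₁ = P·E₁/ΣAE = 359000·3010/145600000 = 7.421 MPa.

7.42 MPa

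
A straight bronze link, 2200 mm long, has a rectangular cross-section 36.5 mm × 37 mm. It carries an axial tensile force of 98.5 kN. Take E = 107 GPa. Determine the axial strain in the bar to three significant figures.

6.82e-04

A = 1350 mm².
σ = N/A = 72.94 MPa; ε = σ/E = 72.94/107000 = 6.816e-04.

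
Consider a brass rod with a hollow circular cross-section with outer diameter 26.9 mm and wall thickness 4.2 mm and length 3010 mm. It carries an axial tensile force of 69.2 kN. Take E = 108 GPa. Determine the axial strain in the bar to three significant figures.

A = 299.5 mm².
σ = N/A = 231 MPa; ε = σ/E = 231/108000 = 2.139e-03.

0.00214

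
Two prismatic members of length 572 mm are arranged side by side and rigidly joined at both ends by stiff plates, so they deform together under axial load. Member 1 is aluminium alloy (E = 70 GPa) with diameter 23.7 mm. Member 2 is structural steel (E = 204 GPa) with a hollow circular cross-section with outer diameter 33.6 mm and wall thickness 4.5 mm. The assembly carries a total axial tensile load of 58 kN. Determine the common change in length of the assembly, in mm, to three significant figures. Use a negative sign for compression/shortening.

A_1 = 441.2 mm².
A_2 = 411.4 mm².
Equal strain + equilibrium ⇒ each member carries load in proportion to AE: A₁E₁ = 30880000 N, A₂E₂ = 83920000 N, ΣAE = 114800000 N.
δ = PL/ΣAE = 58000·572/114800000 = 0.289 mm.

0.289 mm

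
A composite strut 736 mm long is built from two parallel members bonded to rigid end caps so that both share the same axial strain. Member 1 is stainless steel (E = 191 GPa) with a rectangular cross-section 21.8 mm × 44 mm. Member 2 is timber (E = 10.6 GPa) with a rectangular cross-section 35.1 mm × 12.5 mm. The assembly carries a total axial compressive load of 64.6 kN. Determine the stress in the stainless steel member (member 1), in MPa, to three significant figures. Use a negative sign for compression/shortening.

-65.7 MPa

A_1 = 959.2 mm².
A_2 = 438.8 mm².
Equal strain + equilibrium ⇒ each member carries load in proportion to AE: A₁E₁ = 183200000 N, A₂E₂ = 4651000 N, ΣAE = 187900000 N.
σ₁ = P·E₁/ΣAE = -64600·191000/187900000 = -65.68 MPa.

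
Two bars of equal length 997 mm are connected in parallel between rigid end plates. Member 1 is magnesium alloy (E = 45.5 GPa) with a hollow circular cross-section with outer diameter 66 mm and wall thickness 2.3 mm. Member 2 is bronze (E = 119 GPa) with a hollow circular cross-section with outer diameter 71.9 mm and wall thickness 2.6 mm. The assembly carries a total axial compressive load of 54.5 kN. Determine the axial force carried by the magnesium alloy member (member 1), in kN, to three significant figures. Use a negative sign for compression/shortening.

-12.9 kN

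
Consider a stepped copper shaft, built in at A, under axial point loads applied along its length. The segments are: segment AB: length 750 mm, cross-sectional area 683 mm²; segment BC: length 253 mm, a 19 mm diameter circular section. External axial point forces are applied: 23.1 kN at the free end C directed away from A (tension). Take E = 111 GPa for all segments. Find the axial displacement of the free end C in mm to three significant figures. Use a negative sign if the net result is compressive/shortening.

0.414 mm

Internal axial forces (sectioning from the free end, tension +): N_BC = 23.1 kN, N_AB = 23.1 kN.
A_BC = 283.5 mm².
δ_AB = 23100·750/(683·111000) = 0.2285 mm
δ_BC = 23100·253/(283.5·111000) = 0.1857 mm
δ = Σδ_i = 0.4142 mm.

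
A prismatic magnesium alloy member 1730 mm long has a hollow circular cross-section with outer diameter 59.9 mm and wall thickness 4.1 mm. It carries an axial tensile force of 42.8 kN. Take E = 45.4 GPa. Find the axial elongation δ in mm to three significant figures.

A = 718.7 mm².
δ_mech = NL/(AE) = 42800·1730/(718.7·45400) = 2.269 mm.

2.27 mm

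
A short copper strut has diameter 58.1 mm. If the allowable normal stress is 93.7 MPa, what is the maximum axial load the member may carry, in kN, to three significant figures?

A = 2651 mm².
P_max = σ_allow · A = 93.7 · 2651 = 248400 N = 248.4 kN.

248 kN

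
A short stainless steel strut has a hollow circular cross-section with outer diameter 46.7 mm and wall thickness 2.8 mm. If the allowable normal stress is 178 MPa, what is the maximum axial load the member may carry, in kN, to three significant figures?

A = 386.2 mm².
P_max = σ_allow · A = 178 · 386.2 = 68740 N = 68.74 kN.

68.7 kN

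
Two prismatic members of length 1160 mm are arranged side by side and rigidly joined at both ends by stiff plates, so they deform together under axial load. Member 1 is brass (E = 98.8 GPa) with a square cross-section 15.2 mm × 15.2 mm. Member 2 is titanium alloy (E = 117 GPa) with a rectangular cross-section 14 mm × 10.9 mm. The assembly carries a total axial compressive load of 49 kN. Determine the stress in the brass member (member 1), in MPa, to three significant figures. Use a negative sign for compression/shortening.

-119 MPa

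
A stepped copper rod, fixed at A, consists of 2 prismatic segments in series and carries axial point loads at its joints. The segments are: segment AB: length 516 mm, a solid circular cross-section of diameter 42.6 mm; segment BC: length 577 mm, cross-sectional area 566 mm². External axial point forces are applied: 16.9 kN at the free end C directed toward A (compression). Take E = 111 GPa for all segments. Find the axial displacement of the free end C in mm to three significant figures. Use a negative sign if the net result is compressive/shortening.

-0.210 mm

Internal axial forces (sectioning from the free end, tension +): N_BC = -16.9 kN, N_AB = -16.9 kN.
A_AB = 1425 mm².
δ_AB = -16900·516/(1425·111000) = -0.05512 mm
δ_BC = -16900·577/(566·111000) = -0.1552 mm
δ = Σδ_i = -0.2103 mm.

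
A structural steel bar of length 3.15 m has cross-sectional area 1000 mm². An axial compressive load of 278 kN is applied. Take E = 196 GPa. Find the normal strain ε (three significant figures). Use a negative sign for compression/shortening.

-0.00142

σ = N/A = -278 MPa; ε = σ/E = -278/196000 = -1.418e-03.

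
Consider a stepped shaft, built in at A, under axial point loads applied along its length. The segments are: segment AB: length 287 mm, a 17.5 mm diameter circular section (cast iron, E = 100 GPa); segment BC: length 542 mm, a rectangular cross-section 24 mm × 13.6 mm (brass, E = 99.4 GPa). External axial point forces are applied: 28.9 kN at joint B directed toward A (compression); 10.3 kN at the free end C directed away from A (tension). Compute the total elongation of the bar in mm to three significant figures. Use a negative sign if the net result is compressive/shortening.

Internal axial forces (sectioning from the free end, tension +): N_BC = 10.3 kN, N_AB = -18.6 kN.
A_AB = 240.5 mm².
A_BC = 326.4 mm².
δ_AB = -18600·287/(240.5·100000) = -0.2219 mm
δ_BC = 10300·542/(326.4·99400) = 0.1721 mm
δ = Σδ_i = -0.04987 mm.

-0.0499 mm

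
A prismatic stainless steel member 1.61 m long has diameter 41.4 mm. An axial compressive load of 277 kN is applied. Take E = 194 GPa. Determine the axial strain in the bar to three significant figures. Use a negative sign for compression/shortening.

A = 1346 mm².
σ = N/A = -205.8 MPa; ε = σ/E = -205.8/194000 = -1.061e-03.

-0.00106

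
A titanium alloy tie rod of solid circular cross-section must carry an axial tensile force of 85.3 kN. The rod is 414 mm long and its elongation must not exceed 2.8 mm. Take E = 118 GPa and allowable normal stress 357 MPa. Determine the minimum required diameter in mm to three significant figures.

Required area A ≥ P/σ_allow = 85300/357 = 238.9 mm².
For a solid circular section, d ≥ √(4A/π) = 17.44 mm.
Elongation limit: A ≥ PL/(Eδ_allow) = 85300·414/(118000·2.8) = 106.9 mm² ⇒ d ≥ 11.67 mm.
The stress limit governs.

17.4 mm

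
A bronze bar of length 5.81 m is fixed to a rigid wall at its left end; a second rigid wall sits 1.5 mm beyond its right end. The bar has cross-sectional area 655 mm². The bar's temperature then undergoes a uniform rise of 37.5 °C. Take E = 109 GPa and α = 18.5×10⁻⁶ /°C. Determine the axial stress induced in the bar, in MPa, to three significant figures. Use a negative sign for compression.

-47.5 MPa

Free thermal expansion αLΔT = 18.5e-6 · 5810 · 37.5 = 4.031 mm.
The walls engage after the gap closes; constrained expansion = 4.031 − 1.5 = 2.531 mm.
The walls impose strain ε = −(2.531)/5810 = -4.3557e-04; σ = Eε = 109000 · -4.3557e-04 = -47.48 MPa.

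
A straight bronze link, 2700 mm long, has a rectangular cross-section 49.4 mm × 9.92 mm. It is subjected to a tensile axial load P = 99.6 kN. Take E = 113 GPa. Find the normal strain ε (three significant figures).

0.00180

A = 490 mm².
σ = N/A = 203.2 MPa; ε = σ/E = 203.2/113000 = 1.799e-03.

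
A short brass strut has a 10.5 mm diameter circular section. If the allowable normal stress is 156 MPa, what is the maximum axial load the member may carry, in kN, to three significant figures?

A = 86.59 mm².
P_max = σ_allow · A = 156 · 86.59 = 13510 N = 13.51 kN.

13.5 kN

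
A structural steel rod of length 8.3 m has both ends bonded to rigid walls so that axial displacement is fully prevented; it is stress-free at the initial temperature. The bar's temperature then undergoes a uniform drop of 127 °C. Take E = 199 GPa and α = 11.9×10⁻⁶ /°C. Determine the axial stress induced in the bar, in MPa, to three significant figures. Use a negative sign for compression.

301 MPa

Free thermal expansion αLΔT = 11.9e-6 · 8300 · -127 = -12.54 mm.
The walls impose strain ε = −(-12.54)/8300 = 1.5113e-03; σ = Eε = 199000 · 1.5113e-03 = 300.7 MPa.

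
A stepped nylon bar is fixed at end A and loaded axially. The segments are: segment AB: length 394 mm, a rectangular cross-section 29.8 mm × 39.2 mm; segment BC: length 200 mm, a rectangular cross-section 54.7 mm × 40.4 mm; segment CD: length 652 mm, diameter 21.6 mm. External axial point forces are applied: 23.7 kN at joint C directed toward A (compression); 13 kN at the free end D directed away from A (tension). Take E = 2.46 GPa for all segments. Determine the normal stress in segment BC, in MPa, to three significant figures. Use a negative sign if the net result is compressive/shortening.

-4.84 MPa

Internal axial forces (sectioning from the free end, tension +): N_CD = 13 kN, N_BC = -10.7 kN, N_AB = -10.7 kN.
A_BC = 2210 mm².
σ_BC = N_BC/A_BC = -10700/2210 = -4.842 MPa.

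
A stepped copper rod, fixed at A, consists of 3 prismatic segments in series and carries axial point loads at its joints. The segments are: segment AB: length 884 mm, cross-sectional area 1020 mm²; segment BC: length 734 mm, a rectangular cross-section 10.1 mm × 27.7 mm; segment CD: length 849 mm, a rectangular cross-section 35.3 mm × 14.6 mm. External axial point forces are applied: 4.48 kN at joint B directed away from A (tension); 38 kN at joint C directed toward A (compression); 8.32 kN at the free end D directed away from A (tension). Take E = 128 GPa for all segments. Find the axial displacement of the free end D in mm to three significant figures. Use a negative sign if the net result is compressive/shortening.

-0.672 mm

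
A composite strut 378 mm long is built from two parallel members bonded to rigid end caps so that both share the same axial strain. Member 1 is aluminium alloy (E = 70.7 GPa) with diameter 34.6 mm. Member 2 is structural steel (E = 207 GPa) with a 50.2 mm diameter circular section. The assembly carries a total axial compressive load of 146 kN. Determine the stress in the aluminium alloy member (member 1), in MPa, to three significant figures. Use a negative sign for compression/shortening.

-21.7 MPa

A_1 = 940.2 mm².
A_2 = 1979 mm².
Equal strain + equilibrium ⇒ each member carries load in proportion to AE: A₁E₁ = 66480000 N, A₂E₂ = 409700000 N, ΣAE = 476200000 N.
σ₁ = P·E₁/ΣAE = -146000·70700/476200000 = -21.68 MPa.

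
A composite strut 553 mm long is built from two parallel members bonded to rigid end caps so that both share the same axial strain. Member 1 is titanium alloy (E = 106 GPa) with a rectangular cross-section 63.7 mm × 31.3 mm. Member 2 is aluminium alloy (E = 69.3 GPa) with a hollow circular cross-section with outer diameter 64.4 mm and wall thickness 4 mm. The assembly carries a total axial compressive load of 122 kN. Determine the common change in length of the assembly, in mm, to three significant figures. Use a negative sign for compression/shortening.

A_1 = 1994 mm².
A_2 = 759 mm².
Equal strain + equilibrium ⇒ each member carries load in proportion to AE: A₁E₁ = 211300000 N, A₂E₂ = 52600000 N, ΣAE = 263900000 N.
δ = PL/ΣAE = -122000·553/263900000 = -0.2556 mm.

-0.256 mm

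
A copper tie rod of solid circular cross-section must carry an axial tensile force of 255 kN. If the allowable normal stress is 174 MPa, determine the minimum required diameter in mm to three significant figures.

43.2 mm

Required area A ≥ P/σ_allow = 255000/174 = 1466 mm².
For a solid circular section, d ≥ √(4A/π) = 43.2 mm.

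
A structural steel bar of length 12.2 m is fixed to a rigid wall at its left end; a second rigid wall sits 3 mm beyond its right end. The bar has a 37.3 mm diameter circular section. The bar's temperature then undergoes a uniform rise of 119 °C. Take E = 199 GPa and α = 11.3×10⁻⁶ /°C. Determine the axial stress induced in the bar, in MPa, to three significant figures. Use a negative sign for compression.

Free thermal expansion αLΔT = 11.3e-6 · 12200 · 119 = 16.41 mm.
The walls engage after the gap closes; constrained expansion = 16.41 − 3 = 13.41 mm.
The walls impose strain ε = −(13.41)/12200 = -1.0988e-03; σ = Eε = 199000 · -1.0988e-03 = -218.7 MPa.

-219 MPa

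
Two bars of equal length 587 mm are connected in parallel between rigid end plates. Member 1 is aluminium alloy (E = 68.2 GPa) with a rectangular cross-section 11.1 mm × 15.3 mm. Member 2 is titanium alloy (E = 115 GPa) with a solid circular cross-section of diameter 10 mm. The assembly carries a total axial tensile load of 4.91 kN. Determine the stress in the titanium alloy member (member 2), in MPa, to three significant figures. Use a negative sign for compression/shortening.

27.4 MPa

A_1 = 169.8 mm².
A_2 = 78.54 mm².
Equal strain + equilibrium ⇒ each member carries load in proportion to AE: A₁E₁ = 11580000 N, A₂E₂ = 9032000 N, ΣAE = 20610000 N.
σ₂ = P·E₂/ΣAE = 4910·115000/20610000 = 27.39 MPa.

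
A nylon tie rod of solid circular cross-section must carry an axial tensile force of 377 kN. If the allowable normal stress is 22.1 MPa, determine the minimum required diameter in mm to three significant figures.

Required area A ≥ P/σ_allow = 377000/22.1 = 17060 mm².
For a solid circular section, d ≥ √(4A/π) = 147.4 mm.

147 mm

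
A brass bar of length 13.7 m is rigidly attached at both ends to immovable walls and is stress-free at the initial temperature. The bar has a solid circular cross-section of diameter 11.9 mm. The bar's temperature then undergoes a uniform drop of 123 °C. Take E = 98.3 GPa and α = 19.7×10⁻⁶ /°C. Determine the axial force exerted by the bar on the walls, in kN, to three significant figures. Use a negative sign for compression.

26.5 kN

Free thermal expansion αLΔT = 19.7e-6 · 13700 · -123 = -33.2 mm.
The walls impose strain ε = −(-33.2)/13700 = 2.4231e-03; σ = Eε = 98300 · 2.4231e-03 = 238.2 MPa.
Wall reaction R = σ·A = 238.2·111.2 = 26490 N = 26.49 kN.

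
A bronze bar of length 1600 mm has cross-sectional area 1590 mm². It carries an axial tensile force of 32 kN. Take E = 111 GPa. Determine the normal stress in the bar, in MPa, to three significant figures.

20.1 MPa

σ = N/A = 32000/1590 = 20.13 MPa.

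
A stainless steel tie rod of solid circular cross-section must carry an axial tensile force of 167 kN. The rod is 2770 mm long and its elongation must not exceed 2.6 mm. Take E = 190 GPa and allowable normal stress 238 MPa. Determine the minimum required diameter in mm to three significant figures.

34.5 mm

Required area A ≥ P/σ_allow = 167000/238 = 701.7 mm².
For a solid circular section, d ≥ √(4A/π) = 29.89 mm.
Elongation limit: A ≥ PL/(Eδ_allow) = 167000·2770/(190000·2.6) = 936.4 mm² ⇒ d ≥ 34.53 mm.
The elongation limit governs.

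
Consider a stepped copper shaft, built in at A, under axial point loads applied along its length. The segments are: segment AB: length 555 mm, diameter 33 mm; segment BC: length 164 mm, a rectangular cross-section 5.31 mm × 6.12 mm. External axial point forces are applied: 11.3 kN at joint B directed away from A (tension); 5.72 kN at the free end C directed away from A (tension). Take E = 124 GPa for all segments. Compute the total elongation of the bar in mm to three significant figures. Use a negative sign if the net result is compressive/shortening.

0.322 mm

Internal axial forces (sectioning from the free end, tension +): N_BC = 5.72 kN, N_AB = 17.02 kN.
A_AB = 855.3 mm².
A_BC = 32.5 mm².
δ_AB = 17020·555/(855.3·124000) = 0.08907 mm
δ_BC = 5720·164/(32.5·124000) = 0.2328 mm
δ = Σδ_i = 0.3219 mm.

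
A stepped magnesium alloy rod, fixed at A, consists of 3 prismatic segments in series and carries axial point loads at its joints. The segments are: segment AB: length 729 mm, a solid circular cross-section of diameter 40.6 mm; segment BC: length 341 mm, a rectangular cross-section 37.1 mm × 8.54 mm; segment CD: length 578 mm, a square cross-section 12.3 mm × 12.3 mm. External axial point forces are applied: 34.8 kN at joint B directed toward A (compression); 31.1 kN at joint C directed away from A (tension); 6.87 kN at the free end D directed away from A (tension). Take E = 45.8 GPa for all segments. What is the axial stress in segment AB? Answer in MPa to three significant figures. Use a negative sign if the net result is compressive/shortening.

Internal axial forces (sectioning from the free end, tension +): N_CD = 6.87 kN, N_BC = 37.97 kN, N_AB = 3.17 kN.
A_AB = 1295 mm².
σ_AB = N_AB/A_AB = 3170/1295 = 2.449 MPa.

2.45 MPa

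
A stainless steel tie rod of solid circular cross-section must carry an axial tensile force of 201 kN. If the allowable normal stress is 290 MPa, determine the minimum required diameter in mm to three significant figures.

Required area A ≥ P/σ_allow = 201000/290 = 693.1 mm².
For a solid circular section, d ≥ √(4A/π) = 29.71 mm.

29.7 mm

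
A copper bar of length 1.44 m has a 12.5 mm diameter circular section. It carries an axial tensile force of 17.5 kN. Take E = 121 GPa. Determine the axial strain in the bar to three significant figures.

A = 122.7 mm².
σ = N/A = 142.6 MPa; ε = σ/E = 142.6/121000 = 1.179e-03.

0.00118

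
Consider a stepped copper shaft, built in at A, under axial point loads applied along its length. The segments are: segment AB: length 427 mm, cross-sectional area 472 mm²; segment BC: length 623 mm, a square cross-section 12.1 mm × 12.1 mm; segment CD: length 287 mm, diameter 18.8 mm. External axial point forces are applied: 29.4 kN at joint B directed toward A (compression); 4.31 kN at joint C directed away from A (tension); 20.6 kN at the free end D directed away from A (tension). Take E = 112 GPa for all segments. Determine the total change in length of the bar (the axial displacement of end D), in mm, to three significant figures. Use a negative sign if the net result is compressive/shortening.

1.10 mm

Internal axial forces (sectioning from the free end, tension +): N_CD = 20.6 kN, N_BC = 24.91 kN, N_AB = -4.49 kN.
A_BC = 146.4 mm².
A_CD = 277.6 mm².
δ_AB = -4490·427/(472·112000) = -0.03627 mm
δ_BC = 24910·623/(146.4·112000) = 0.9464 mm
δ_CD = 20600·287/(277.6·112000) = 0.1902 mm
δ = Σδ_i = 1.1 mm.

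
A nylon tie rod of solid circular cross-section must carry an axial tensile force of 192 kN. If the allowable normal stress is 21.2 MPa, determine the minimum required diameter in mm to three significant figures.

107 mm

Required area A ≥ P/σ_allow = 192000/21.2 = 9057 mm².
For a solid circular section, d ≥ √(4A/π) = 107.4 mm.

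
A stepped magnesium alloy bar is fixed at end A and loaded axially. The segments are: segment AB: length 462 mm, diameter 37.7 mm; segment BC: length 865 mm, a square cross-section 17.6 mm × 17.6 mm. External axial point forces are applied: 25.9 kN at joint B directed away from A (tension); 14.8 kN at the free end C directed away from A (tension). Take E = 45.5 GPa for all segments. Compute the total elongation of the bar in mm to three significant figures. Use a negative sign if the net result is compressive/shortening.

Internal axial forces (sectioning from the free end, tension +): N_BC = 14.8 kN, N_AB = 40.7 kN.
A_AB = 1116 mm².
A_BC = 309.8 mm².
δ_AB = 40700·462/(1116·45500) = 0.3702 mm
δ_BC = 14800·865/(309.8·45500) = 0.9083 mm
δ = Σδ_i = 1.279 mm.

1.28 mm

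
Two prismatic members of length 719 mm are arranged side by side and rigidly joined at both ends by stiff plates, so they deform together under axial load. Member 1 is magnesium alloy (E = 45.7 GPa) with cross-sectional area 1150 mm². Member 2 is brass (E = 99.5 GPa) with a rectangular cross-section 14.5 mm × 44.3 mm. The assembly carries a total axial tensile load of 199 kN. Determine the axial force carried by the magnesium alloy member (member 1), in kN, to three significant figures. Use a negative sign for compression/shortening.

A_2 = 642.3 mm².
Equal strain + equilibrium ⇒ each member carries load in proportion to AE: A₁E₁ = 52560000 N, A₂E₂ = 63910000 N, ΣAE = 116500000 N.
F₁ = P·A₁E₁/ΣAE = 199000·52560000/116500000 = 89800 N.

89.8 kN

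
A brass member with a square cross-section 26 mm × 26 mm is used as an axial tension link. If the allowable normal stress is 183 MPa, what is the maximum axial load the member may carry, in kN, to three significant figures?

A = 676 mm².
P_max = σ_allow · A = 183 · 676 = 123700 N = 123.7 kN.

124 kN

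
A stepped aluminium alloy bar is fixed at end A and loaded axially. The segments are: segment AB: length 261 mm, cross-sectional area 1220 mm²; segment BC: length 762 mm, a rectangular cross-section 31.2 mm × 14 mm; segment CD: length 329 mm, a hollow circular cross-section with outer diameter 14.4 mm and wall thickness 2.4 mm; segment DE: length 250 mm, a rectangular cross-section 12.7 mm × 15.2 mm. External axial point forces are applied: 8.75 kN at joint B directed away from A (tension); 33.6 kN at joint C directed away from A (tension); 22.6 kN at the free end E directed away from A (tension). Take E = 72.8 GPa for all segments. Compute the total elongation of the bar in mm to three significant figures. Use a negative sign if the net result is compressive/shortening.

3.07 mm

Internal axial forces (sectioning from the free end, tension +): N_DE = 22.6 kN, N_CD = 22.6 kN, N_BC = 56.2 kN, N_AB = 64.95 kN.
A_BC = 436.8 mm².
A_CD = 90.48 mm².
A_DE = 193 mm².
δ_AB = 64950·261/(1220·72800) = 0.1909 mm
δ_BC = 56200·762/(436.8·72800) = 1.347 mm
δ_CD = 22600·329/(90.48·72800) = 1.129 mm
δ_DE = 22600·250/(193·72800) = 0.402 mm
δ = Σδ_i = 3.068 mm.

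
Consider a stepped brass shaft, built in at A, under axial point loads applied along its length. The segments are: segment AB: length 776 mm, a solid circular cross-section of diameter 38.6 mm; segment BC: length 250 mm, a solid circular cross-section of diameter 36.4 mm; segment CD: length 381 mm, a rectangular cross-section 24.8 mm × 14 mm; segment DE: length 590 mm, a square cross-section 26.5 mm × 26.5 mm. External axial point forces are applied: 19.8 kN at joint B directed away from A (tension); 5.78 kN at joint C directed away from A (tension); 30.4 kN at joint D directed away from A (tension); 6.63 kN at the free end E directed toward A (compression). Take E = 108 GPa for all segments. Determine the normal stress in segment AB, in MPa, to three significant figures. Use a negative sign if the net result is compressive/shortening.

42.2 MPa

Internal axial forces (sectioning from the free end, tension +): N_DE = -6.63 kN, N_CD = 23.77 kN, N_BC = 29.55 kN, N_AB = 49.35 kN.
A_AB = 1170 mm².
σ_AB = N_AB/A_AB = 49350/1170 = 42.17 MPa.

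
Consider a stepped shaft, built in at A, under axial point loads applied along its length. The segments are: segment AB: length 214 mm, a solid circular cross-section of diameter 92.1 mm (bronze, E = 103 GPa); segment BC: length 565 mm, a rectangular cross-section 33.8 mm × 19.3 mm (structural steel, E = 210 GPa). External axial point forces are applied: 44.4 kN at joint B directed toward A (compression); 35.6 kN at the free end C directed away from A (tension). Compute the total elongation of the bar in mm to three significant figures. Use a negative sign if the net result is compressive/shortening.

Internal axial forces (sectioning from the free end, tension +): N_BC = 35.6 kN, N_AB = -8.8 kN.
A_AB = 6662 mm².
A_BC = 652.3 mm².
δ_AB = -8800·214/(6662·103000) = -0.002744 mm
δ_BC = 35600·565/(652.3·210000) = 0.1468 mm
δ = Σδ_i = 0.1441 mm.

0.144 mm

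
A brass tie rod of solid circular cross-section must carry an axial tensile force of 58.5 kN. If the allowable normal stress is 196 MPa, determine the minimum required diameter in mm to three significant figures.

Required area A ≥ P/σ_allow = 58500/196 = 298.5 mm².
For a solid circular section, d ≥ √(4A/π) = 19.49 mm.

19.5 mm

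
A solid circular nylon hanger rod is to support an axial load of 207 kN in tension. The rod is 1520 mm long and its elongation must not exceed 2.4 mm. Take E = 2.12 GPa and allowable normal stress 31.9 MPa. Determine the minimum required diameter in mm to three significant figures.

281 mm

Required area A ≥ P/σ_allow = 207000/31.9 = 6489 mm².
For a solid circular section, d ≥ √(4A/π) = 90.9 mm.
Elongation limit: A ≥ PL/(Eδ_allow) = 207000·1520/(2120·2.4) = 61840 mm² ⇒ d ≥ 280.6 mm.
The elongation limit governs.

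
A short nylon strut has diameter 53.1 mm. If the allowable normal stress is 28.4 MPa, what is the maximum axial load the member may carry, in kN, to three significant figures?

62.9 kN

A = 2215 mm².
P_max = σ_allow · A = 28.4 · 2215 = 62890 N = 62.89 kN.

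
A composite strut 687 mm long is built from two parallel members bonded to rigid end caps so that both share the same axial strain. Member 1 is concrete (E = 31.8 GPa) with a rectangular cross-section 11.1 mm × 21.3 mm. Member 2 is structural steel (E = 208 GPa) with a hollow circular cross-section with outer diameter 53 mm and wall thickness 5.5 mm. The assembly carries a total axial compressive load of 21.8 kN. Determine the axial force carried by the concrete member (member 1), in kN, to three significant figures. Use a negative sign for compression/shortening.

-0.920 kN

A_1 = 236.4 mm².
A_2 = 820.7 mm².
Equal strain + equilibrium ⇒ each member carries load in proportion to AE: A₁E₁ = 7518000 N, A₂E₂ = 170700000 N, ΣAE = 178200000 N.
F₁ = P·A₁E₁/ΣAE = -21800·7518000/178200000 = -919.6 N.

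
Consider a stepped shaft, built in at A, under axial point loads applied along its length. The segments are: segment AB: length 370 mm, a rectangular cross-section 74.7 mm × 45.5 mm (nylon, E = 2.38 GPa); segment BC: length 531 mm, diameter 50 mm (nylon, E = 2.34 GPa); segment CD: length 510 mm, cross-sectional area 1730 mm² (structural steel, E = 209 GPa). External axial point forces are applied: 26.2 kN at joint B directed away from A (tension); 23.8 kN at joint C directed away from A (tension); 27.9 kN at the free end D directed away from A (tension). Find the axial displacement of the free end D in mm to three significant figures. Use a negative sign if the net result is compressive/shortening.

9.58 mm

Internal axial forces (sectioning from the free end, tension +): N_CD = 27.9 kN, N_BC = 51.7 kN, N_AB = 77.9 kN.
A_AB = 3399 mm².
A_BC = 1963 mm².
δ_AB = 77900·370/(3399·2380) = 3.563 mm
δ_BC = 51700·531/(1963·2340) = 5.975 mm
δ_CD = 27900·510/(1730·209000) = 0.03935 mm
δ = Σδ_i = 9.577 mm.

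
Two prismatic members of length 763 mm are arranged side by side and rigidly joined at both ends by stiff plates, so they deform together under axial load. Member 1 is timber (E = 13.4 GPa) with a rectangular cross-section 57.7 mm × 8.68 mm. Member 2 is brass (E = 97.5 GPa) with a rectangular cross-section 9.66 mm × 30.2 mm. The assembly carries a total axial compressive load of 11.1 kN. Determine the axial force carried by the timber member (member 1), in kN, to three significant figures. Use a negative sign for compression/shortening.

-2.12 kN

A_1 = 500.8 mm².
A_2 = 291.7 mm².
Equal strain + equilibrium ⇒ each member carries load in proportion to AE: A₁E₁ = 6711000 N, A₂E₂ = 28440000 N, ΣAE = 35160000 N.
F₁ = P·A₁E₁/ΣAE = -11100·6711000/35160000 = -2119 N.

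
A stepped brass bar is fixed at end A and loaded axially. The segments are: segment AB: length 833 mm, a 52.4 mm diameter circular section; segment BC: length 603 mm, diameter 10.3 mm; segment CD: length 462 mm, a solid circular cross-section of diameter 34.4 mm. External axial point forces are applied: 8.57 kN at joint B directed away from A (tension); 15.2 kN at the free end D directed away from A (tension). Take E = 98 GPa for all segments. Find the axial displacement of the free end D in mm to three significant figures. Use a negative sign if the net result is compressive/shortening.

1.29 mm

Internal axial forces (sectioning from the free end, tension +): N_CD = 15.2 kN, N_BC = 15.2 kN, N_AB = 23.77 kN.
A_AB = 2157 mm².
A_BC = 83.32 mm².
A_CD = 929.4 mm².
δ_AB = 23770·833/(2157·98000) = 0.09369 mm
δ_BC = 15200·603/(83.32·98000) = 1.122 mm
δ_CD = 15200·462/(929.4·98000) = 0.0771 mm
δ = Σδ_i = 1.293 mm.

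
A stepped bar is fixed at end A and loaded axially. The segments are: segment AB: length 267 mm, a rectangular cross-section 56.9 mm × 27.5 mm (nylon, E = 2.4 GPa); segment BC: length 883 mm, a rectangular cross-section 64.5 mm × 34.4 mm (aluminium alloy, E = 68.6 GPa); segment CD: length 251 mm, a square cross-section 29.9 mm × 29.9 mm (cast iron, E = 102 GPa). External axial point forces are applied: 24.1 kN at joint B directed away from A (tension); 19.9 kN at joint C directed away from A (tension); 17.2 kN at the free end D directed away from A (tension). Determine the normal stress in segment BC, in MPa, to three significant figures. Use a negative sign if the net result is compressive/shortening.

Internal axial forces (sectioning from the free end, tension +): N_CD = 17.2 kN, N_BC = 37.1 kN, N_AB = 61.2 kN.
A_BC = 2219 mm².
σ_BC = N_BC/A_BC = 37100/2219 = 16.72 MPa.

16.7 MPa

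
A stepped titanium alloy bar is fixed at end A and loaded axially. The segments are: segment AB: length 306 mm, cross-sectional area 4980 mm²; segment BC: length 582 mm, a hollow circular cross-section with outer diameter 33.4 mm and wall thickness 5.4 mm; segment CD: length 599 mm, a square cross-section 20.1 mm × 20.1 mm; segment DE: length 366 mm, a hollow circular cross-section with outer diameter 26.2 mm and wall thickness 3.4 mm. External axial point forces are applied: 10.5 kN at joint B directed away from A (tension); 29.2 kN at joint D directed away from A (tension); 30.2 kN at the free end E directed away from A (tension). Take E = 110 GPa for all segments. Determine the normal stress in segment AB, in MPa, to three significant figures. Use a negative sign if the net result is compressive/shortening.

14.0 MPa

Internal axial forces (sectioning from the free end, tension +): N_DE = 30.2 kN, N_CD = 59.4 kN, N_BC = 59.4 kN, N_AB = 69.9 kN.
σ_AB = N_AB/A_AB = 69900/4980 = 14.04 MPa.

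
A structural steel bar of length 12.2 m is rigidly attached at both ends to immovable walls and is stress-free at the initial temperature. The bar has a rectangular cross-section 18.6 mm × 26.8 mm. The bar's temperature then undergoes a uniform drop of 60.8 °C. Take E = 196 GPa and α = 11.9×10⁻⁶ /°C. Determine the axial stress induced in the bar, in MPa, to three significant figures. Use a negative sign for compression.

142 MPa

Free thermal expansion αLΔT = 11.9e-6 · 12200 · -60.8 = -8.827 mm.
The walls impose strain ε = −(-8.827)/12200 = 7.2352e-04; σ = Eε = 196000 · 7.2352e-04 = 141.8 MPa.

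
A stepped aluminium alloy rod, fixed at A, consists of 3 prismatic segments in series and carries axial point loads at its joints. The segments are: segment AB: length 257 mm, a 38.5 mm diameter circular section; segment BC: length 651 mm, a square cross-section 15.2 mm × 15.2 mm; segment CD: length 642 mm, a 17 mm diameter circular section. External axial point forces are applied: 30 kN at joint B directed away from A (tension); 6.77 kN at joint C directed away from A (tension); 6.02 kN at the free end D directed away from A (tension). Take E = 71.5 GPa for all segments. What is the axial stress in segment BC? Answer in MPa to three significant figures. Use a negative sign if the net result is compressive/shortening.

Internal axial forces (sectioning from the free end, tension +): N_CD = 6.02 kN, N_BC = 12.79 kN, N_AB = 42.79 kN.
A_BC = 231 mm².
σ_BC = N_BC/A_BC = 12790/231 = 55.36 MPa.

55.4 MPa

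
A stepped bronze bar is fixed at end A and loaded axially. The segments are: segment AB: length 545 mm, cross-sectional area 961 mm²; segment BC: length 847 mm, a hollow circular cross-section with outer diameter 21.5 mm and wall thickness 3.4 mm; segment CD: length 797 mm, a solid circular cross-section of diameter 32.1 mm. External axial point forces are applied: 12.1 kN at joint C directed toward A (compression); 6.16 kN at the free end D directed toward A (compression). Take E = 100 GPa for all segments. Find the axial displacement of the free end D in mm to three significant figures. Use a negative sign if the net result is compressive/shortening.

Internal axial forces (sectioning from the free end, tension +): N_CD = -6.16 kN, N_BC = -18.26 kN, N_AB = -18.26 kN.
A_BC = 193.3 mm².
A_CD = 809.3 mm².
δ_AB = -18260·545/(961·100000) = -0.1036 mm
δ_BC = -18260·847/(193.3·100000) = -0.8 mm
δ_CD = -6160·797/(809.3·100000) = -0.06067 mm
δ = Σδ_i = -0.9642 mm.

-0.964 mm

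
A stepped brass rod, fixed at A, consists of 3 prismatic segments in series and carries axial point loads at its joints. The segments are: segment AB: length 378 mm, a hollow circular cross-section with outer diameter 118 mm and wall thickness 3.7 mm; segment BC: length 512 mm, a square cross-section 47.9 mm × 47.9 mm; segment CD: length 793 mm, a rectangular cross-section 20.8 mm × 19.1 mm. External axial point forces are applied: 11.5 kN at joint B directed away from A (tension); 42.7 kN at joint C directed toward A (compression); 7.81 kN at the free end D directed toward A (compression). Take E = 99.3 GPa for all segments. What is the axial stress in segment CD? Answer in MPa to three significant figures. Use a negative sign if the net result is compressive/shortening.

-19.7 MPa

Internal axial forces (sectioning from the free end, tension +): N_CD = -7.81 kN, N_BC = -50.51 kN, N_AB = -39.01 kN.
A_CD = 397.3 mm².
σ_CD = N_CD/A_CD = -7810/397.3 = -19.66 MPa.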